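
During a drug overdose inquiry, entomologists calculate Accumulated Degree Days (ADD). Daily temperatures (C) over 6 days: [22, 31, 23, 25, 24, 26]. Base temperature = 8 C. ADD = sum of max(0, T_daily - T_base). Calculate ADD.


Computing ADD day by day:
Day 1: max(0, 22 - 8) = 14
Day 2: max(0, 31 - 8) = 23
Day 3: max(0, 23 - 8) = 15
Day 4: max(0, 25 - 8) = 17
Day 5: max(0, 24 - 8) = 16
Day 6: max(0, 26 - 8) = 18
Total ADD = 103

103


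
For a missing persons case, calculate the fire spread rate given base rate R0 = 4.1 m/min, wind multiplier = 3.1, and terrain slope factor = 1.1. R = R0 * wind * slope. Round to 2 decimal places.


Fire spread rate calculation:
R = R0 * wind_factor * slope_factor
= 4.1 * 3.1 * 1.1
= 12.71 * 1.1
= 13.98 m/min

13.98


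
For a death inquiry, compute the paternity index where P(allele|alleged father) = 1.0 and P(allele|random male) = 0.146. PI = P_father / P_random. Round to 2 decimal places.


Paternity Index calculation:
PI = P(allele|father) / P(allele|random)
PI = 1.0 / 0.146
PI = 6.85

6.85


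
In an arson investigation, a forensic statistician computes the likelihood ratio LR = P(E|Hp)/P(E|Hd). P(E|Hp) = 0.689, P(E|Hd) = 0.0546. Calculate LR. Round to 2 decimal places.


Likelihood ratio calculation:
LR = P(E|Hp) / P(E|Hd)
LR = 0.689 / 0.0546
LR = 12.62

12.62


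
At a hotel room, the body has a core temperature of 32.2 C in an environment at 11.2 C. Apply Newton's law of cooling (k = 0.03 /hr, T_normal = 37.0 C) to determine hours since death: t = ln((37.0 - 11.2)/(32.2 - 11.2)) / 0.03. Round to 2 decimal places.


Using Newton's law of cooling:
t = ln((T_normal - T_ambient) / (T_body - T_ambient)) / k
T_normal - T_ambient = 25.8
T_body - T_ambient = 21.0
Ratio = 1.228571
ln(ratio) = 0.205852
t = 0.205852 / 0.03 = 6.86 hours

6.86


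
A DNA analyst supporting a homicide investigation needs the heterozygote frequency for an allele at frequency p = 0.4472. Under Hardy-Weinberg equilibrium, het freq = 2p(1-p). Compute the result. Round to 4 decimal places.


Hardy-Weinberg heterozygote frequency:
q = 1 - p = 1 - 0.4472 = 0.5528
2pq = 2 * 0.4472 * 0.5528 = 0.4944

0.4944


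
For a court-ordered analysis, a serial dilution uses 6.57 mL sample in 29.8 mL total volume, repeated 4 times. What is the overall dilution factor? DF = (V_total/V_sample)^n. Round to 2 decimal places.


Dilution factor calculation:
Single dilution = V_total / V_sample = 29.8 / 6.57 ≈ 4.535769
Number of dilutions = 4
Total DF = (29.8 / 6.57)^4 (full precision, rounded at the end) = 423.26

423.26


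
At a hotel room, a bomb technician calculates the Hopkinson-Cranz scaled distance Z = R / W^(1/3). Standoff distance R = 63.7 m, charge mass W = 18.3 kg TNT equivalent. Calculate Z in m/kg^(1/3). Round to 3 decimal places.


Scaled distance calculation:
W^(1/3) = 18.3^(1/3) = 2.635221
Z = R / W^(1/3) = 63.7 / 2.635221
Z = 24.173 m/kg^(1/3)

24.173


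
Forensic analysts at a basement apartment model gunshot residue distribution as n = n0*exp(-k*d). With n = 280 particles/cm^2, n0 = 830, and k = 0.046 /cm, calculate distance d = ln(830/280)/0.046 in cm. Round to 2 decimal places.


GSR distance calculation:
n0/n = 830 / 280 = 2.964286
ln(n0/n) = 1.086636
d = 1.086636 / 0.046 = 23.62 cm

23.62


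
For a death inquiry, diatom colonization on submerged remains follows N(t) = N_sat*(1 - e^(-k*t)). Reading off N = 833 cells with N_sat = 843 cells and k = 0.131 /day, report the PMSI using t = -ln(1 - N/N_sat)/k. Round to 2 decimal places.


PMSI from diatom colonization curve:
N / N_sat = 833 / 843 = 0.988138
1 - N/N_sat = 0.011862
ln(1 - N/N_sat) = -4.434415
t = -ln(1 - N/N_sat) / k = -(-4.434415) / 0.131 = 33.85 days

33.85


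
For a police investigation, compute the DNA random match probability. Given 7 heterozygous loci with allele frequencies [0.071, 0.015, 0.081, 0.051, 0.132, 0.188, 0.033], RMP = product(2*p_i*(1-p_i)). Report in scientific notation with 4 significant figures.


Computing RMP for 7 loci:
Locus 1: 2 * 0.071 * 0.929 = 0.131918
Locus 2: 2 * 0.015 * 0.985 = 0.02955
Locus 3: 2 * 0.081 * 0.919 = 0.148878
Locus 4: 2 * 0.051 * 0.949 = 0.096798
Locus 5: 2 * 0.132 * 0.868 = 0.229152
Locus 6: 2 * 0.188 * 0.812 = 0.305312
Locus 7: 2 * 0.033 * 0.967 = 0.063822
RMP = 2.508e-07

2.508e-07


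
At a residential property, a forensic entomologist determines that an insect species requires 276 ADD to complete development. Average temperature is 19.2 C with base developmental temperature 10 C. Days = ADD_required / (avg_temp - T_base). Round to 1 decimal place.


Insect development time:
Effective temperature = avg_temp - T_base = 19.2 - 10 = 9.2 C
Days = ADD / effective_temp = 276 / 9.2 = 30.0 days

30.0


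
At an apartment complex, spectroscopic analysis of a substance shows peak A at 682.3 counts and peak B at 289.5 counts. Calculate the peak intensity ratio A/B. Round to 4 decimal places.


Spectral peak ratio:
Peak A = 682.3 counts
Peak B = 289.5 counts
Ratio = 682.3 / 289.5 = 2.3568

2.3568


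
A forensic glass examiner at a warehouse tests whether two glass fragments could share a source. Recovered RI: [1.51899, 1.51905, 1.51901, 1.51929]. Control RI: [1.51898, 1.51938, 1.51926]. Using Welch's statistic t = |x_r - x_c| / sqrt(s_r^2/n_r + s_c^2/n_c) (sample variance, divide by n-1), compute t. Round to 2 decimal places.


Welch's t-criterion for glass RI comparison:
Recovered mean = sum / n_r = 6.07634 / 4 = 1.519085
Control mean = sum / n_c = 4.55762 / 3 = 1.5192067
Recovered sample variance s_r^2 = 1.93e-08
Control sample variance s_c^2 = 4.21333e-08
Welch SE (unpooled) = sqrt(s_r^2/n_r + s_c^2/n_c) = sqrt(4.825e-09 + 1.40444e-08) = sqrt(1.88694e-08) = 0.000137366
|mean_r - mean_c| = 0.000121667
t = 0.000121667 / 0.000137366 = 0.89

0.89


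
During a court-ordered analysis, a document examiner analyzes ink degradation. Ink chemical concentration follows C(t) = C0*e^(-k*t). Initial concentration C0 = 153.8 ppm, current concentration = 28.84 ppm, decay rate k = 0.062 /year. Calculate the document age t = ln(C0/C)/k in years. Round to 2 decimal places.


Document age estimation:
C0/C = 153.8 / 28.84 = 5.332871
ln(C0/C) = 1.67389
t = 1.67389 / 0.062 = 27.00 years

27.00


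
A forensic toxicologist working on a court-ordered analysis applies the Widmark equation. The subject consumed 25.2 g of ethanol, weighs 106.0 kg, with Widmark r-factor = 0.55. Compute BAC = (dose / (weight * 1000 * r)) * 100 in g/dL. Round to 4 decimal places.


Applying the Widmark formula:
BAC = (dose_g / (body_wt * 1000 * r)) * 100
Denominator = 106.0 * 1000 * 0.55 = 58300
BAC = (25.2 / 58300) * 100
BAC = 0.0432 g/dL

0.0432


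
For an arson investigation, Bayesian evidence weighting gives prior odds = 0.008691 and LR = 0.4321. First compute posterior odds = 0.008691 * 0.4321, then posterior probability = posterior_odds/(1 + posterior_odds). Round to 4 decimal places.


Bayesian evidence evaluation:
Posterior odds = prior_odds * LR = 0.008691 * 0.4321 = 0.003755381
Posterior probability = posterior_odds / (1 + posterior_odds)
= 0.003755381 / (1 + 0.003755381)
= 0.003755381 / 1.003755381
= 0.0037

0.0037


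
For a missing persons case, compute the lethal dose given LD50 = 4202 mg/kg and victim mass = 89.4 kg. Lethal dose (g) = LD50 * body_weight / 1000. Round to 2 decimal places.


Lethal dose calculation:
Lethal dose = LD50 * body_weight / 1000
= 4202 * 89.4 / 1000
= 375658.8 / 1000
= 375.66 g

375.66


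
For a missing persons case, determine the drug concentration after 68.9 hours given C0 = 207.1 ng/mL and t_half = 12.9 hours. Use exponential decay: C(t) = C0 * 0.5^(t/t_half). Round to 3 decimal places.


Drug concentration decay:
Number of half-lives = t / t_half = 68.9 / 12.9 = 5.341085
Decay factor = 0.5^5.341085 = 0.02467023
C(t) = 207.1 * 0.02467023 = 5.109 ng/mL

5.109


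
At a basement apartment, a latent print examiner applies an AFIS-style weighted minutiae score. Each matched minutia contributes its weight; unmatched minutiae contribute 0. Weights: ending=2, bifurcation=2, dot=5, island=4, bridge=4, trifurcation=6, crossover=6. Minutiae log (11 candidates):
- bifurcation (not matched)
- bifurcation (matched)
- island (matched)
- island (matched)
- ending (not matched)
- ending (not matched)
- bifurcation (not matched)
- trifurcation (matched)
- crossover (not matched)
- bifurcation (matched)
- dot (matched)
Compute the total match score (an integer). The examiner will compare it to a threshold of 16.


Weighted minutiae match score:
  bifurcation: not matched, +0
  bifurcation: matched, +2 (running total 2)
  island: matched, +4 (running total 6)
  island: matched, +4 (running total 10)
  ending: not matched, +0
  ending: not matched, +0
  bifurcation: not matched, +0
  trifurcation: matched, +6 (running total 16)
  crossover: not matched, +0
  bifurcation: matched, +2 (running total 18)
  dot: matched, +5 (running total 23)
Total score = 23
Threshold = 16; verdict = identification

23


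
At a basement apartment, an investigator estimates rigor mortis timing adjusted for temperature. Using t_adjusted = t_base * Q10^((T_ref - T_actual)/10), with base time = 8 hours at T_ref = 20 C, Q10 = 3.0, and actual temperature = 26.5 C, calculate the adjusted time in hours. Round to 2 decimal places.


Rigor mortis time adjustment:
Exponent = (T_ref - T_actual) / 10 = (20 - 26.5) / 10 = -0.65
Q10 factor = 3.0^-0.65 = 0.48963
t_adjusted = 8 * 0.48963 = 3.92 hours

3.92


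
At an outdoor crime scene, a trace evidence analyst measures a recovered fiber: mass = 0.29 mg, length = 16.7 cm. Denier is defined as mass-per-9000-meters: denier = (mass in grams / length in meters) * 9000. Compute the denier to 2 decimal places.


Denier calculation:
Mass in grams = 0.29 mg / 1000 = 0.00029 g
Length in meters = 16.7 cm / 100 = 0.167 m
Linear density = mass / length = 0.00029 / 0.167 = 0.00173653 g/m
Denier = (g/m) * 9000 = 0.00173653 * 9000 = 15.63

15.63


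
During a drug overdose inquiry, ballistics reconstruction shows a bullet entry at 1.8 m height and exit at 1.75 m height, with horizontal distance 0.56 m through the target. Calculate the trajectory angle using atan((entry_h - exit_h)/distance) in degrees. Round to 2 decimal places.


Bullet trajectory angle:
Height difference = 1.8 - 1.75 = 0.05 m
angle = atan(0.05 / 0.56)
angle = atan(0.089286)
angle = 5.10 degrees

5.10


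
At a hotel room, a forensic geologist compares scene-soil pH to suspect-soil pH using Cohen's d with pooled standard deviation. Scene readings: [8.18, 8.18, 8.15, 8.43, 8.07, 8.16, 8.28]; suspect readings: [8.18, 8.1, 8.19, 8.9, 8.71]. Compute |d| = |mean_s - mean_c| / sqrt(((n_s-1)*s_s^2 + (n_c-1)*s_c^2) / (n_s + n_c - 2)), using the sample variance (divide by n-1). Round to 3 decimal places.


Pooled-variance Cohen's d for soil pH comparison:
Scene mean = 57.45 / 7 = 8.207143
Suspect mean = 42.08 / 5 = 8.416
Scene sample variance s_s^2 = 0.013457
Suspect sample variance s_c^2 = 0.13183
Pooled variance = ((n_s-1)*s_s^2 + (n_c-1)*s_c^2) / (n_s + n_c - 2) = 0.060806
Pooled SD = sqrt(0.060806) = 0.246589
Mean difference = -0.208857
|d| = |-0.208857| / 0.246589 = 0.847

0.847


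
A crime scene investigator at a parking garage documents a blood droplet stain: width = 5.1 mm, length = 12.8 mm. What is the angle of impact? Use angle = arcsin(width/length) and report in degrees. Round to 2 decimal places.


Blood spatter impact angle calculation:
width / length = 5.1 / 12.8 = 0.398437
angle = arcsin(0.398437)
angle = 23.48 degrees

23.48


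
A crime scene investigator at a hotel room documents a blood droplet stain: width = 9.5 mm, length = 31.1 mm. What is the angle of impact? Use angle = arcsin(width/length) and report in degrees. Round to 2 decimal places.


Blood spatter impact angle calculation:
width / length = 9.5 / 31.1 = 0.305466
angle = arcsin(0.305466)
angle = 17.79 degrees

17.79


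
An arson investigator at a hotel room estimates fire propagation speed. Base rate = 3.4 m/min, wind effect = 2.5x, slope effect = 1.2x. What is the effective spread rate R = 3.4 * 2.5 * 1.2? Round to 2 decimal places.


Fire spread rate calculation:
R = R0 * wind_factor * slope_factor
= 3.4 * 2.5 * 1.2
= 8.5 * 1.2
= 10.20 m/min

10.20


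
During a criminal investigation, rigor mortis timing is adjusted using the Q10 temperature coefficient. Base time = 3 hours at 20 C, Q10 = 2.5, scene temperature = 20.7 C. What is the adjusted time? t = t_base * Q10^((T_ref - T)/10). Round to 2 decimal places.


Rigor mortis time adjustment:
Exponent = (T_ref - T_actual) / 10 = (20 - 20.7) / 10 = -0.07
Q10 factor = 2.5^-0.07 = 0.93787
t_adjusted = 3 * 0.93787 = 2.81 hours

2.81


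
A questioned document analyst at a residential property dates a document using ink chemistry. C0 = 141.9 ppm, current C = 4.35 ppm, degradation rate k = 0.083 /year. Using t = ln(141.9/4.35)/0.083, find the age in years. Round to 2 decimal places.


Document age estimation:
C0/C = 141.9 / 4.35 = 32.62069
ln(C0/C) = 3.484947
t = 3.484947 / 0.083 = 41.99 years

41.99


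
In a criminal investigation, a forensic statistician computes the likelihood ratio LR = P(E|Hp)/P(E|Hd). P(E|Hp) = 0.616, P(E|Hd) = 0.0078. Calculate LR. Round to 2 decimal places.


Likelihood ratio calculation:
LR = P(E|Hp) / P(E|Hd)
LR = 0.616 / 0.0078
LR = 78.97

78.97


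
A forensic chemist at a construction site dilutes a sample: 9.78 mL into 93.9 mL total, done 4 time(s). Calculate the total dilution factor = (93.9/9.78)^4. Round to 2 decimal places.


Dilution factor calculation:
Single dilution = V_total / V_sample = 93.9 / 9.78 ≈ 9.601227
Number of dilutions = 4
Total DF = (93.9 / 9.78)^4 (full precision, rounded at the end) = 8497.81

8497.81


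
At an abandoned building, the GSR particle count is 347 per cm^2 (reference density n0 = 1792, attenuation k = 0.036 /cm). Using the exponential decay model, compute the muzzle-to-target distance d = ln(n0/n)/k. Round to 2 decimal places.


GSR distance calculation:
n0/n = 1792 / 347 = 5.164265
ln(n0/n) = 1.641763
d = 1.641763 / 0.036 = 45.60 cm

45.60


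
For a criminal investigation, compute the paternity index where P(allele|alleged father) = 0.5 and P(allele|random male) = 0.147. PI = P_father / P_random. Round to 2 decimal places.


Paternity Index calculation:
PI = P(allele|father) / P(allele|random)
PI = 0.5 / 0.147
PI = 3.40

3.40


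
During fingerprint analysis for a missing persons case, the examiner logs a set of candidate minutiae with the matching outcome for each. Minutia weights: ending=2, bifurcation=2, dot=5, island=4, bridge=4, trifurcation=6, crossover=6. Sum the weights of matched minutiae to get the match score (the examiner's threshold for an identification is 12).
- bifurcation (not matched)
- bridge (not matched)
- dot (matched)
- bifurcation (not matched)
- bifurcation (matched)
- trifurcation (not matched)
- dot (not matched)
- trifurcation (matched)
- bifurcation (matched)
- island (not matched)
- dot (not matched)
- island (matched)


Weighted minutiae match score:
  bifurcation: not matched, +0
  bridge: not matched, +0
  dot: matched, +5 (running total 5)
  bifurcation: not matched, +0
  bifurcation: matched, +2 (running total 7)
  trifurcation: not matched, +0
  dot: not matched, +0
  trifurcation: matched, +6 (running total 13)
  bifurcation: matched, +2 (running total 15)
  island: not matched, +0
  dot: not matched, +0
  island: matched, +4 (running total 19)
Total score = 19
Threshold = 12; verdict = identification

19


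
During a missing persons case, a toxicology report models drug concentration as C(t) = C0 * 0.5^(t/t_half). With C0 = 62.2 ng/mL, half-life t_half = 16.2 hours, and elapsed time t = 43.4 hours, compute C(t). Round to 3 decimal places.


Drug concentration decay:
Number of half-lives = t / t_half = 43.4 / 16.2 = 2.679012
Decay factor = 0.5^2.679012 = 0.15614822
C(t) = 62.2 * 0.15614822 = 9.712 ng/mL

9.712


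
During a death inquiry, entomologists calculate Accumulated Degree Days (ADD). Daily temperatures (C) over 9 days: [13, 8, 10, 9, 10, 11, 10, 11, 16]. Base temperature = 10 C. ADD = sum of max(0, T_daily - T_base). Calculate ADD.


Computing ADD day by day:
Day 1: max(0, 13 - 10) = 3
Day 2: max(0, 8 - 10) = 0
Day 3: max(0, 10 - 10) = 0
Day 4: max(0, 9 - 10) = 0
Day 5: max(0, 10 - 10) = 0
Day 6: max(0, 11 - 10) = 1
Day 7: max(0, 10 - 10) = 0
Day 8: max(0, 11 - 10) = 1
Day 9: max(0, 16 - 10) = 6
Total ADD = 11

11


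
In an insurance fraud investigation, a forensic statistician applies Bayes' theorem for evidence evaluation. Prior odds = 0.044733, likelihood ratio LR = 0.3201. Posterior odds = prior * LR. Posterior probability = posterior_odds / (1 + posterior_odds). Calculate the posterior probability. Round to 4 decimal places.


Bayesian evidence evaluation:
Posterior odds = prior_odds * LR = 0.044733 * 0.3201 = 0.01431903
Posterior probability = posterior_odds / (1 + posterior_odds)
= 0.01431903 / (1 + 0.01431903)
= 0.01431903 / 1.01431903
= 0.0141

0.0141


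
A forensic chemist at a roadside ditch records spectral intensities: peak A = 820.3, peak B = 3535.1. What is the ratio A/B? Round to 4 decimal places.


Spectral peak ratio:
Peak A = 820.3 counts
Peak B = 3535.1 counts
Ratio = 820.3 / 3535.1 = 0.2320

0.2320


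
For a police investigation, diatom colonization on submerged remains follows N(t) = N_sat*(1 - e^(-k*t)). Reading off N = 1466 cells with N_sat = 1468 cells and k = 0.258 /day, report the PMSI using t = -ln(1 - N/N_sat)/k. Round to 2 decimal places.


PMSI from diatom colonization curve:
N / N_sat = 1466 / 1468 = 0.998638
1 - N/N_sat = 0.001362
ln(1 - N/N_sat) = -6.598801
t = -ln(1 - N/N_sat) / k = -(-6.598801) / 0.258 = 25.58 days

25.58


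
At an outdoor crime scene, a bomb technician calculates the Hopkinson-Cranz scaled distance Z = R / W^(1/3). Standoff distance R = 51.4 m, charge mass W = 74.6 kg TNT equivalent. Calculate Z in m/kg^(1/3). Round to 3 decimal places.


Scaled distance calculation:
W^(1/3) = 74.6^(1/3) = 4.209653
Z = R / W^(1/3) = 51.4 / 4.209653
Z = 12.210 m/kg^(1/3)

12.210


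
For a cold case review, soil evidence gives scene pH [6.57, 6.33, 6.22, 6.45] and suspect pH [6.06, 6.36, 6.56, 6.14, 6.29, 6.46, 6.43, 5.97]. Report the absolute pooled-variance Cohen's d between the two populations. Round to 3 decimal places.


Pooled-variance Cohen's d for soil pH comparison:
Scene mean = 25.57 / 4 = 6.3925
Suspect mean = 50.27 / 8 = 6.28375
Scene sample variance s_s^2 = 0.022825
Suspect sample variance s_c^2 = 0.043398
Pooled variance = ((n_s-1)*s_s^2 + (n_c-1)*s_c^2) / (n_s + n_c - 2) = 0.037226
Pooled SD = sqrt(0.037226) = 0.19294
Mean difference = 0.10875
|d| = |0.10875| / 0.19294 = 0.564

0.564


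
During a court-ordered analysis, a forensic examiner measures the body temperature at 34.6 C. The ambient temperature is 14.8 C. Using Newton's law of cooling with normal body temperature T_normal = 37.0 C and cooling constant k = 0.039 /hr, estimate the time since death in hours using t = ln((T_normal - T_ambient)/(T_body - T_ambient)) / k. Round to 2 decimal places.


Using Newton's law of cooling:
t = ln((T_normal - T_ambient) / (T_body - T_ambient)) / k
T_normal - T_ambient = 22.2
T_body - T_ambient = 19.8
Ratio = 1.121212
ln(ratio) = 0.11441
t = 0.11441 / 0.039 = 2.93 hours

2.93


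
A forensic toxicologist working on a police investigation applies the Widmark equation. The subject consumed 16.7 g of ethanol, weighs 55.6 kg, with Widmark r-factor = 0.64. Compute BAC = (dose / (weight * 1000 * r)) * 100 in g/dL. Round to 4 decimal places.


Applying the Widmark formula:
BAC = (dose_g / (body_wt * 1000 * r)) * 100
Denominator = 55.6 * 1000 * 0.64 = 35584
BAC = (16.7 / 35584) * 100
BAC = 0.0469 g/dL

0.0469


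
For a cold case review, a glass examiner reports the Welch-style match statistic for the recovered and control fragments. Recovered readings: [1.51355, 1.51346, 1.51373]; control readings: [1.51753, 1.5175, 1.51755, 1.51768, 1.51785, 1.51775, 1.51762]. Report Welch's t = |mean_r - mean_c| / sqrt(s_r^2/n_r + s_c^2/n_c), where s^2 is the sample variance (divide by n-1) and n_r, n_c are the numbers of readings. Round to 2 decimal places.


Welch's t-criterion for glass RI comparison:
Recovered mean = sum / n_r = 4.54074 / 3 = 1.51358
Control mean = sum / n_c = 10.62348 / 7 = 1.51764
Recovered sample variance s_r^2 = 1.89e-08
Control sample variance s_c^2 = 1.63333e-08
Welch SE (unpooled) = sqrt(s_r^2/n_r + s_c^2/n_c) = sqrt(6.3e-09 + 2.33333e-09) = sqrt(8.63333e-09) = 9.29157e-05
|mean_r - mean_c| = 0.00406
t = 0.00406 / 9.29157e-05 = 43.70

43.70


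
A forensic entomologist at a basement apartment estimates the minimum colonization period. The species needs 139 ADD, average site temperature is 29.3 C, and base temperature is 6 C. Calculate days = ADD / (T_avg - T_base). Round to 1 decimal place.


Insect development time:
Effective temperature = avg_temp - T_base = 29.3 - 6 = 23.3 C
Days = ADD / effective_temp = 139 / 23.3 = 6.0 days

6.0


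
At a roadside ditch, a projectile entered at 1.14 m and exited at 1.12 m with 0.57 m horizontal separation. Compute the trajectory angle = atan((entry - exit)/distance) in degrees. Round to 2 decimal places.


Bullet trajectory angle:
Height difference = 1.14 - 1.12 = 0.02 m
angle = atan(0.02 / 0.57)
angle = atan(0.035088)
angle = 2.01 degrees

2.01


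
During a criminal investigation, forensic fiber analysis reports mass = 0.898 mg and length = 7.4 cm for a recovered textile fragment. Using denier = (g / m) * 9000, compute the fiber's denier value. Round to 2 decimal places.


Denier calculation:
Mass in grams = 0.898 mg / 1000 = 0.000898 g
Length in meters = 7.4 cm / 100 = 0.074 m
Linear density = mass / length = 0.000898 / 0.074 = 0.01213514 g/m
Denier = (g/m) * 9000 = 0.01213514 * 9000 = 109.22

109.22


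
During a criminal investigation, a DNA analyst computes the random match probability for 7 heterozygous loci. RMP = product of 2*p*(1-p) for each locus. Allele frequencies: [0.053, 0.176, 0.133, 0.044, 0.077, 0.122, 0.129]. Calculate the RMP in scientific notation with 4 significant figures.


Computing RMP for 7 loci:
Locus 1: 2 * 0.053 * 0.947 = 0.100382
Locus 2: 2 * 0.176 * 0.824 = 0.290048
Locus 3: 2 * 0.133 * 0.867 = 0.230622
Locus 4: 2 * 0.044 * 0.956 = 0.084128
Locus 5: 2 * 0.077 * 0.923 = 0.142142
Locus 6: 2 * 0.122 * 0.878 = 0.214232
Locus 7: 2 * 0.129 * 0.871 = 0.224718
RMP = 3.866e-06

3.866e-06


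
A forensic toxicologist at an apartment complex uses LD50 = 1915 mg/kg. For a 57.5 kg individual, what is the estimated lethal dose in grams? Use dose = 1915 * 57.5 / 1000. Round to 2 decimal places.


Lethal dose calculation:
Lethal dose = LD50 * body_weight / 1000
= 1915 * 57.5 / 1000
= 110112.5 / 1000
= 110.11 g

110.11


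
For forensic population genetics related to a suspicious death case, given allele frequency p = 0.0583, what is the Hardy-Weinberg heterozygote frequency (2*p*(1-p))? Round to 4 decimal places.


Hardy-Weinberg heterozygote frequency:
q = 1 - p = 1 - 0.0583 = 0.9417
2pq = 2 * 0.0583 * 0.9417 = 0.1098

0.1098


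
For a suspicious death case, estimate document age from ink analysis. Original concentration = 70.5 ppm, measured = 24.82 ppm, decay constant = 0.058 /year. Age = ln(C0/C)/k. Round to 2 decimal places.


Document age estimation:
C0/C = 70.5 / 24.82 = 2.840451
ln(C0/C) = 1.043963
t = 1.043963 / 0.058 = 18.00 years

18.00


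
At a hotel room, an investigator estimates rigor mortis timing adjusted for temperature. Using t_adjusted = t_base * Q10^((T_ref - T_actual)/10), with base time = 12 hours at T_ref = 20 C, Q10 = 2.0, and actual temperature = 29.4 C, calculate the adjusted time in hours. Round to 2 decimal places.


Rigor mortis time adjustment:
Exponent = (T_ref - T_actual) / 10 = (20 - 29.4) / 10 = -0.94
Q10 factor = 2.0^-0.94 = 0.52123
t_adjusted = 12 * 0.52123 = 6.25 hours

6.25


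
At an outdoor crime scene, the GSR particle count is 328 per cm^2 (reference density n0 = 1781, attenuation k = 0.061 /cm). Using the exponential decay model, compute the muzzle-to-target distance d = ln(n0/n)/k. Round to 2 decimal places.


GSR distance calculation:
n0/n = 1781 / 328 = 5.429878
ln(n0/n) = 1.691917
d = 1.691917 / 0.061 = 27.74 cm

27.74


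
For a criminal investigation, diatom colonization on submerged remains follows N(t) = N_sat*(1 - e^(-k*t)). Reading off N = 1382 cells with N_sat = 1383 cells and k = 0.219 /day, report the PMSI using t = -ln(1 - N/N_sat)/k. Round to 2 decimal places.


PMSI from diatom colonization curve:
N / N_sat = 1382 / 1383 = 0.999277
1 - N/N_sat = 0.000723
ln(1 - N/N_sat) = -7.232101
t = -ln(1 - N/N_sat) / k = -(-7.232101) / 0.219 = 33.02 days

33.02


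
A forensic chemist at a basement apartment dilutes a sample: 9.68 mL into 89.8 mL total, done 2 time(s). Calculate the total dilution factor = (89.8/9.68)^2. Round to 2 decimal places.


Dilution factor calculation:
Single dilution = V_total / V_sample = 89.8 / 9.68 ≈ 9.27686
Number of dilutions = 2
Total DF = (89.8 / 9.68)^2 (full precision, rounded at the end) = 86.06

86.06


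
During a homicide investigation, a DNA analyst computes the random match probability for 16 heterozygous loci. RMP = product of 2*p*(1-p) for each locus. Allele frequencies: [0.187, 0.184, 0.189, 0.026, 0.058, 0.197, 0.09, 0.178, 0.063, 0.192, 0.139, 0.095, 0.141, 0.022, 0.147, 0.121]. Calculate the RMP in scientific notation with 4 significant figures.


Computing RMP for 16 loci:
Locus 1: 2 * 0.187 * 0.813 = 0.304062
Locus 2: 2 * 0.184 * 0.816 = 0.300288
Locus 3: 2 * 0.189 * 0.811 = 0.306558
Locus 4: 2 * 0.026 * 0.974 = 0.050648
Locus 5: 2 * 0.058 * 0.942 = 0.109272
Locus 6: 2 * 0.197 * 0.803 = 0.316382
Locus 7: 2 * 0.09 * 0.91 = 0.1638
Locus 8: 2 * 0.178 * 0.822 = 0.292632
Locus 9: 2 * 0.063 * 0.937 = 0.118062
Locus 10: 2 * 0.192 * 0.808 = 0.310272
Locus 11: 2 * 0.139 * 0.861 = 0.239358
Locus 12: 2 * 0.095 * 0.905 = 0.17195
Locus 13: 2 * 0.141 * 0.859 = 0.242238
Locus 14: 2 * 0.022 * 0.978 = 0.043032
Locus 15: 2 * 0.147 * 0.853 = 0.250782
Locus 16: 2 * 0.121 * 0.879 = 0.212718
RMP = 1.970e-12

1.970e-12


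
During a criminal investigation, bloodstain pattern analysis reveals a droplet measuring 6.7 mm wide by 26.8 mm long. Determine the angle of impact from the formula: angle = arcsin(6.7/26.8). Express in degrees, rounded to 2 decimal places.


Blood spatter impact angle calculation:
width / length = 6.7 / 26.8 = 0.25
angle = arcsin(0.25)
angle = 14.48 degrees

14.48


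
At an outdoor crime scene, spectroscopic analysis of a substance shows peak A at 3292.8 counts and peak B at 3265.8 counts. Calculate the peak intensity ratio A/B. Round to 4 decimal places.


Spectral peak ratio:
Peak A = 3292.8 counts
Peak B = 3265.8 counts
Ratio = 3292.8 / 3265.8 = 1.0083

1.0083


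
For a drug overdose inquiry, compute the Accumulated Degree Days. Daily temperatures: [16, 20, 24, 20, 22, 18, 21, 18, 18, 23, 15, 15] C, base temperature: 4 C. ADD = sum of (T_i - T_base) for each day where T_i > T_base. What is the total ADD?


Computing ADD day by day:
Day 1: max(0, 16 - 4) = 12
Day 2: max(0, 20 - 4) = 16
Day 3: max(0, 24 - 4) = 20
Day 4: max(0, 20 - 4) = 16
Day 5: max(0, 22 - 4) = 18
Day 6: max(0, 18 - 4) = 14
Day 7: max(0, 21 - 4) = 17
Day 8: max(0, 18 - 4) = 14
Day 9: max(0, 18 - 4) = 14
Day 10: max(0, 23 - 4) = 19
Day 11: max(0, 15 - 4) = 11
Day 12: max(0, 15 - 4) = 11
Total ADD = 182

182


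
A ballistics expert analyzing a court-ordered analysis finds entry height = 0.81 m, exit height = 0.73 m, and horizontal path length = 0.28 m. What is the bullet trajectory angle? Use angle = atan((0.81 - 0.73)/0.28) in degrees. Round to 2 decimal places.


Bullet trajectory angle:
Height difference = 0.81 - 0.73 = 0.08 m
angle = atan(0.08 / 0.28)
angle = atan(0.285714)
angle = 15.95 degrees

15.95


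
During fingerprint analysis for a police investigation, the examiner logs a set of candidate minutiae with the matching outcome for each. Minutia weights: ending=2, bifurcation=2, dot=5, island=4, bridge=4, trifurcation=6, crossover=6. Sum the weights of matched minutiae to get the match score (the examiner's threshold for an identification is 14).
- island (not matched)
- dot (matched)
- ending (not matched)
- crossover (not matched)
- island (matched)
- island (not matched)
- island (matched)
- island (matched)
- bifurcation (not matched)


Weighted minutiae match score:
  island: not matched, +0
  dot: matched, +5 (running total 5)
  ending: not matched, +0
  crossover: not matched, +0
  island: matched, +4 (running total 9)
  island: not matched, +0
  island: matched, +4 (running total 13)
  island: matched, +4 (running total 17)
  bifurcation: not matched, +0
Total score = 17
Threshold = 14; verdict = identification

17


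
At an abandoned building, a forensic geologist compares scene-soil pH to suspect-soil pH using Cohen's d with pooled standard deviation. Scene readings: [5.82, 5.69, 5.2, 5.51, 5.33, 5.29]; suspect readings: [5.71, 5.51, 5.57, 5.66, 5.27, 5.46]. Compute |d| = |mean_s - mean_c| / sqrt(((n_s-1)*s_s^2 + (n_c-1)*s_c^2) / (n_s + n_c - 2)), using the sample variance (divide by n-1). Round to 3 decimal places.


Pooled-variance Cohen's d for soil pH comparison:
Scene mean = 32.84 / 6 = 5.473333
Suspect mean = 33.18 / 6 = 5.53
Scene sample variance s_s^2 = 0.059467
Suspect sample variance s_c^2 = 0.02476
Pooled variance = ((n_s-1)*s_s^2 + (n_c-1)*s_c^2) / (n_s + n_c - 2) = 0.042113
Pooled SD = sqrt(0.042113) = 0.205215
Mean difference = -0.056667
|d| = |-0.056667| / 0.205215 = 0.276

0.276


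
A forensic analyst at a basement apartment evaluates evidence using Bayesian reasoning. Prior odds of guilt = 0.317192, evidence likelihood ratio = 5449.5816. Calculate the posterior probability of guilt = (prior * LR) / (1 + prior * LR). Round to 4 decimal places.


Bayesian evidence evaluation:
Posterior odds = prior_odds * LR = 0.317192 * 5449.5816 = 1728.564
Posterior probability = posterior_odds / (1 + posterior_odds)
= 1728.564 / (1 + 1728.564)
= 1728.564 / 1729.564
= 0.9994

0.9994


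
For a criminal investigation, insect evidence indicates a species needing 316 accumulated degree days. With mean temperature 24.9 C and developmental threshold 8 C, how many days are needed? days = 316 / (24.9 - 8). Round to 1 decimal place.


Insect development time:
Effective temperature = avg_temp - T_base = 24.9 - 8 = 16.9 C
Days = ADD / effective_temp = 316 / 16.9 = 18.7 days

18.7


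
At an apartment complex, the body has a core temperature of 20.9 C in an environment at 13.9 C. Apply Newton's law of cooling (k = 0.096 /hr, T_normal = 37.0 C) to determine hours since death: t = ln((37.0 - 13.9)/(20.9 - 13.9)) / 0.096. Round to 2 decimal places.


Using Newton's law of cooling:
t = ln((T_normal - T_ambient) / (T_body - T_ambient)) / k
T_normal - T_ambient = 23.1
T_body - T_ambient = 7.0
Ratio = 3.3
ln(ratio) = 1.193922
t = 1.193922 / 0.096 = 12.44 hours

12.44


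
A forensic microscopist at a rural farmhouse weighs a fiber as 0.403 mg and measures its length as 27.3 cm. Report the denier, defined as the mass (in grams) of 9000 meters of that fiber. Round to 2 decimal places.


Denier calculation:
Mass in grams = 0.403 mg / 1000 = 0.000403 g
Length in meters = 27.3 cm / 100 = 0.273 m
Linear density = mass / length = 0.000403 / 0.273 = 0.00147619 g/m
Denier = (g/m) * 9000 = 0.00147619 * 9000 = 13.29

13.29


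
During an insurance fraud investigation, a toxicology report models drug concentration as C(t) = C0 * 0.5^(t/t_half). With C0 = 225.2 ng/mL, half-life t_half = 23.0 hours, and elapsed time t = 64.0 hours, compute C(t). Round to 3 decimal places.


Drug concentration decay:
Number of half-lives = t / t_half = 64.0 / 23.0 = 2.782609
Decay factor = 0.5^2.782609 = 0.14532865
C(t) = 225.2 * 0.14532865 = 32.728 ng/mL

32.728


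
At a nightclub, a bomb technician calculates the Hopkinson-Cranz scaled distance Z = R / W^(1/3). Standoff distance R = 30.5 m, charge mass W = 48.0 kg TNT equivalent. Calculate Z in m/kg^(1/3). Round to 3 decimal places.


Scaled distance calculation:
W^(1/3) = 48.0^(1/3) = 3.634241
Z = R / W^(1/3) = 30.5 / 3.634241
Z = 8.392 m/kg^(1/3)

8.392


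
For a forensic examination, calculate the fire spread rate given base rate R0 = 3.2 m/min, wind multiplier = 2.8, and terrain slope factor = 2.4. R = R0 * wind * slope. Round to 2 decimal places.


Fire spread rate calculation:
R = R0 * wind_factor * slope_factor
= 3.2 * 2.8 * 2.4
= 8.96 * 2.4
= 21.50 m/min

21.50


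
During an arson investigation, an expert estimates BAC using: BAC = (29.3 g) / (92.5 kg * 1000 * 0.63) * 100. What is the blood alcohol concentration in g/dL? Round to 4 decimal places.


Applying the Widmark formula:
BAC = (dose_g / (body_wt * 1000 * r)) * 100
Denominator = 92.5 * 1000 * 0.63 = 58275
BAC = (29.3 / 58275) * 100
BAC = 0.0503 g/dL

0.0503


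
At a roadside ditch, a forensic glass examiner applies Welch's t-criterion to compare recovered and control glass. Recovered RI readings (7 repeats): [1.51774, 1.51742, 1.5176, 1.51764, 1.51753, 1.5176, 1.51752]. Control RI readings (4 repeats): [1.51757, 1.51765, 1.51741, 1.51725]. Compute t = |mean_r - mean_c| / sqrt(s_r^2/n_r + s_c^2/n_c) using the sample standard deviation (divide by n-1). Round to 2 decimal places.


Welch's t-criterion for glass RI comparison:
Recovered mean = sum / n_r = 10.62305 / 7 = 1.5175786
Control mean = sum / n_c = 6.06988 / 4 = 1.51747
Recovered sample variance s_r^2 = 1.0281e-08
Control sample variance s_c^2 = 3.14667e-08
Welch SE (unpooled) = sqrt(s_r^2/n_r + s_c^2/n_c) = sqrt(1.46871e-09 + 7.86667e-09) = sqrt(9.33538e-09) = 9.66198e-05
|mean_r - mean_c| = 0.000108571
t = 0.000108571 / 9.66198e-05 = 1.12

1.12


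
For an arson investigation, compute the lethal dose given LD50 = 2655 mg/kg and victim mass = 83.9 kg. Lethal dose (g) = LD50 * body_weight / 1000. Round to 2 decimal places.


Lethal dose calculation:
Lethal dose = LD50 * body_weight / 1000
= 2655 * 83.9 / 1000
= 222754.5 / 1000
= 222.75 g

222.75


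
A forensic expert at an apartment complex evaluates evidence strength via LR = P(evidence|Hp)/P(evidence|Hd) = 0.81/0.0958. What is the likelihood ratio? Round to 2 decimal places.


Likelihood ratio calculation:
LR = P(E|Hp) / P(E|Hd)
LR = 0.81 / 0.0958
LR = 8.46

8.46


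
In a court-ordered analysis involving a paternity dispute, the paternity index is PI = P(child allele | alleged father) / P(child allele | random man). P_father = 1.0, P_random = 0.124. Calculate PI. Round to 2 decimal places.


Paternity Index calculation:
PI = P(allele|father) / P(allele|random)
PI = 1.0 / 0.124
PI = 8.06

8.06


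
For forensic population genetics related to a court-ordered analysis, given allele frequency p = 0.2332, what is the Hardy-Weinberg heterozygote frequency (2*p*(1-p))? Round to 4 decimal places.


Hardy-Weinberg heterozygote frequency:
q = 1 - p = 1 - 0.2332 = 0.7668
2pq = 2 * 0.2332 * 0.7668 = 0.3576

0.3576


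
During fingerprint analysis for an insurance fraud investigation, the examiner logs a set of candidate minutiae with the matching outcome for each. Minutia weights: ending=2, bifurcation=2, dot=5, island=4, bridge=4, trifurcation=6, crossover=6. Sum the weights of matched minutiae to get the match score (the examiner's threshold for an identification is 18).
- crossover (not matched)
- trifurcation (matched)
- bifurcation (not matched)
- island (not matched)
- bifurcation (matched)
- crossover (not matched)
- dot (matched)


Weighted minutiae match score:
  crossover: not matched, +0
  trifurcation: matched, +6 (running total 6)
  bifurcation: not matched, +0
  island: not matched, +0
  bifurcation: matched, +2 (running total 8)
  crossover: not matched, +0
  dot: matched, +5 (running total 13)
Total score = 13
Threshold = 18; verdict = inconclusive

13


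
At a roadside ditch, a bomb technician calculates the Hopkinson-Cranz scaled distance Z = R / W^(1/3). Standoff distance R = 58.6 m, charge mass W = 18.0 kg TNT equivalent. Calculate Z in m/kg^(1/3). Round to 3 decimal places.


Scaled distance calculation:
W^(1/3) = 18.0^(1/3) = 2.620741
Z = R / W^(1/3) = 58.6 / 2.620741
Z = 22.360 m/kg^(1/3)

22.360


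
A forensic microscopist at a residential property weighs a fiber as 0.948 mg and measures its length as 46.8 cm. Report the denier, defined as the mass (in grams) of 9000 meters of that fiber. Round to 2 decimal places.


Denier calculation:
Mass in grams = 0.948 mg / 1000 = 0.000948 g
Length in meters = 46.8 cm / 100 = 0.468 m
Linear density = mass / length = 0.000948 / 0.468 = 0.00202564 g/m
Denier = (g/m) * 9000 = 0.00202564 * 9000 = 18.23

18.23


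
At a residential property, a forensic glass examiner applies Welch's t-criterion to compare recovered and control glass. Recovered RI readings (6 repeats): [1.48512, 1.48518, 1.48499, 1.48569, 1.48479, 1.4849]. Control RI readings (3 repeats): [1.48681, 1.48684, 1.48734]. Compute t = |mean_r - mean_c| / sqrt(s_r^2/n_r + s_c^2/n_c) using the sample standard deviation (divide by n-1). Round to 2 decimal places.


Welch's t-criterion for glass RI comparison:
Recovered mean = sum / n_r = 8.91067 / 6 = 1.4851117
Control mean = sum / n_c = 4.46099 / 3 = 1.4869967
Recovered sample variance s_r^2 = 1.00457e-07
Control sample variance s_c^2 = 8.86333e-08
Welch SE (unpooled) = sqrt(s_r^2/n_r + s_c^2/n_c) = sqrt(1.67428e-08 + 2.95444e-08) = sqrt(4.62872e-08) = 0.000215145
|mean_r - mean_c| = 0.001885
t = 0.001885 / 0.000215145 = 8.76

8.76


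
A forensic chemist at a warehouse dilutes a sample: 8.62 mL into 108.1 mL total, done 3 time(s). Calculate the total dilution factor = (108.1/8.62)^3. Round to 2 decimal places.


Dilution factor calculation:
Single dilution = V_total / V_sample = 108.1 / 8.62 ≈ 12.540603
Number of dilutions = 3
Total DF = (108.1 / 8.62)^3 (full precision, rounded at the end) = 1972.22

1972.22


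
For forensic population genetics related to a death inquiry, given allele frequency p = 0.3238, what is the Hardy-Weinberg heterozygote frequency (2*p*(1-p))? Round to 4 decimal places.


Hardy-Weinberg heterozygote frequency:
q = 1 - p = 1 - 0.3238 = 0.6762
2pq = 2 * 0.3238 * 0.6762 = 0.4379

0.4379


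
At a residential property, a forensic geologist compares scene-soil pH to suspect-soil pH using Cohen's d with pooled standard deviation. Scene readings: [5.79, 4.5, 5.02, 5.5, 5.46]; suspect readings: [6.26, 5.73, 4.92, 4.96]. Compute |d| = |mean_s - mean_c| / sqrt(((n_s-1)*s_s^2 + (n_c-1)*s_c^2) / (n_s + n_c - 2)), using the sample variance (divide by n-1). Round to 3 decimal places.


Pooled-variance Cohen's d for soil pH comparison:
Scene mean = 26.27 / 5 = 5.254
Suspect mean = 21.87 / 4 = 5.4675
Scene sample variance s_s^2 = 0.25338
Suspect sample variance s_c^2 = 0.418092
Pooled variance = ((n_s-1)*s_s^2 + (n_c-1)*s_c^2) / (n_s + n_c - 2) = 0.323971
Pooled SD = sqrt(0.323971) = 0.569185
Mean difference = -0.2135
|d| = |-0.2135| / 0.569185 = 0.375

0.375


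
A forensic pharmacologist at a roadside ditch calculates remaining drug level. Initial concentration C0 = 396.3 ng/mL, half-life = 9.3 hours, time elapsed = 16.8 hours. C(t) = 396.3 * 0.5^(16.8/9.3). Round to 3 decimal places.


Drug concentration decay:
Number of half-lives = t / t_half = 16.8 / 9.3 = 1.806452
Decay factor = 0.5^1.806452 = 0.28589316
C(t) = 396.3 * 0.28589316 = 113.299 ng/mL

113.299


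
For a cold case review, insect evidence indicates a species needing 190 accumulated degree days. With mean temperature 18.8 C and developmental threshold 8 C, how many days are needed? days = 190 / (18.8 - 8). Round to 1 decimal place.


Insect development time:
Effective temperature = avg_temp - T_base = 18.8 - 8 = 10.8 C
Days = ADD / effective_temp = 190 / 10.8 = 17.6 days

17.6


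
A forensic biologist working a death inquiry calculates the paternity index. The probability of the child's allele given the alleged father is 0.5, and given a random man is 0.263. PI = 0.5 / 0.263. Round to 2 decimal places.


Paternity Index calculation:
PI = P(allele|father) / P(allele|random)
PI = 0.5 / 0.263
PI = 1.90

1.90
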